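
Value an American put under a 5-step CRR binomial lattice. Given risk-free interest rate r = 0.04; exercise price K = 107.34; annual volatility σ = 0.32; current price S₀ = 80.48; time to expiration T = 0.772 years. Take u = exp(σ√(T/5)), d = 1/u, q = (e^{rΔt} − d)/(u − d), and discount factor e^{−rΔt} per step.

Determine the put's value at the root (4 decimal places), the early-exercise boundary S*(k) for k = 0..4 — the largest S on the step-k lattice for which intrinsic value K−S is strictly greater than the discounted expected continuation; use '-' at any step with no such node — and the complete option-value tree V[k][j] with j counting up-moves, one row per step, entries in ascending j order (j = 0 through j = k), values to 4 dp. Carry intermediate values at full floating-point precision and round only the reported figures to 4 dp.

price = 27.5573
boundary = - 70.9708 62.5852 70.9708 80.4800
tree:
27.5573
36.3692 18.8477
44.7548 26.8960 10.8133
52.1496 36.3692 17.4986 4.0789
58.6707 44.7548 26.8600 8.0979 0.0000
64.4213 52.1496 36.3692 16.0767 0.0000 0.0000

Δt=0.15440, u=1.13399, d=0.88184, q=0.49318, disc=e^(-rΔt)=0.99384
k=5 terminal: V=max(K-S,0) → 64.4213 52.1496 36.3692 16.0767 0.0000 0.0000
k=4: j=0 S=48.6693 intr=58.6707 cont=58.0098 V=58.6707[EX]; j=1 S=62.5852 intr=44.7548 cont=44.0939 V=44.7548[EX]; j=2 S=80.4800 intr=26.8600 cont=26.1991 V=26.8600[EX]; j=3 S=103.4914 intr=3.8486 cont=8.0979 V=8.0979[hold]; j=4 S=133.0825 intr=0.0000 cont=0.0000 V=0.0000[hold]  S*(4)=80.4800
k=3: j=0 S=55.1904 intr=52.1496 cont=51.4887 V=52.1496[EX]; j=1 S=70.9708 intr=36.3692 cont=35.7083 V=36.3692[EX]; j=2 S=91.2633 intr=16.0767 cont=17.4986 V=17.4986[hold]; j=3 S=117.3580 intr=0.0000 cont=4.0789 V=4.0789[hold]  S*(3)=70.9708
k=2: j=0 S=62.5852 intr=44.7548 cont=44.0939 V=44.7548[EX]; j=1 S=80.4800 intr=26.8600 cont=26.8960 V=26.8960[hold]; j=2 S=103.4914 intr=3.8486 cont=10.8133 V=10.8133[hold]  S*(2)=62.5852
k=1: j=0 S=70.9708 intr=36.3692 cont=35.7260 V=36.3692[EX]; j=1 S=91.2633 intr=16.0767 cont=18.8477 V=18.8477[hold]  S*(1)=70.9708
k=0: j=0 S=80.4800 intr=26.8600 cont=27.5573 V=27.5573[hold]  S*(0)=-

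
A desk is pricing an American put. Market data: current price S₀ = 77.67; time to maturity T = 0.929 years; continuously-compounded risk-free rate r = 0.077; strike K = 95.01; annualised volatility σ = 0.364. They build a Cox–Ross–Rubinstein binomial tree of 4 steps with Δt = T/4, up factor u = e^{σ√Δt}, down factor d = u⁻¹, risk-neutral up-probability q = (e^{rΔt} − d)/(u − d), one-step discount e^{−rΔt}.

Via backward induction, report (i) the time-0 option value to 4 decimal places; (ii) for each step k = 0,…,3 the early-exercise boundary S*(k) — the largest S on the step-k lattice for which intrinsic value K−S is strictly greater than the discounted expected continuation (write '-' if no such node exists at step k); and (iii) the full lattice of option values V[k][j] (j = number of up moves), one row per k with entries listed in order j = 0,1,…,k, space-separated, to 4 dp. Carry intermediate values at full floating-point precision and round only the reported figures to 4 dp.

price = 19.9348
boundary = - 65.1732 54.6872 65.1732
tree:
19.9348
29.8368 11.0316
40.3228 18.6181 4.0594
49.1218 29.8368 8.3899 0.0000
56.5050 40.3228 17.3400 0.0000 0.0000

Δt=0.23225  u=1.19175  d=0.83910  q=0.50743  discount=0.98228
step 4 (expiry): payoffs max(K−S,0) = 56.5050 40.3228 17.3400 0.0000 0.0000
step 3: (k=3,j=0): S=45.8882, (K−S)⁺=49.1218, hold=47.4378 ⇒ V=49.1218 exercise | (k=3,j=1): S=65.1732, (K−S)⁺=29.8368, hold=28.1528 ⇒ V=29.8368 exercise | (k=3,j=2): S=92.5630, (K−S)⁺=2.4470, hold=8.3899 ⇒ V=8.3899 continue | (k=3,j=3): S=131.4635, (K−S)⁺=0.0000, hold=0.0000 ⇒ V=0.0000 continue  boundary S*=65.1732
step 2: (k=2,j=0): S=54.6872, (K−S)⁺=40.3228, hold=38.6389 ⇒ V=40.3228 exercise | (k=2,j=1): S=77.6700, (K−S)⁺=17.3400, hold=18.6181 ⇒ V=18.6181 continue | (k=2,j=2): S=110.3116, (K−S)⁺=0.0000, hold=4.0594 ⇒ V=4.0594 continue  boundary S*=54.6872
step 1: (k=1,j=0): S=65.1732, (K−S)⁺=29.8368, hold=28.7898 ⇒ V=29.8368 exercise | (k=1,j=1): S=92.5630, (K−S)⁺=2.4470, hold=11.0316 ⇒ V=11.0316 continue  boundary S*=65.1732
step 0: (k=0,j=0): S=77.6700, (K−S)⁺=17.3400, hold=19.9348 ⇒ V=19.9348 continue  boundary S*=-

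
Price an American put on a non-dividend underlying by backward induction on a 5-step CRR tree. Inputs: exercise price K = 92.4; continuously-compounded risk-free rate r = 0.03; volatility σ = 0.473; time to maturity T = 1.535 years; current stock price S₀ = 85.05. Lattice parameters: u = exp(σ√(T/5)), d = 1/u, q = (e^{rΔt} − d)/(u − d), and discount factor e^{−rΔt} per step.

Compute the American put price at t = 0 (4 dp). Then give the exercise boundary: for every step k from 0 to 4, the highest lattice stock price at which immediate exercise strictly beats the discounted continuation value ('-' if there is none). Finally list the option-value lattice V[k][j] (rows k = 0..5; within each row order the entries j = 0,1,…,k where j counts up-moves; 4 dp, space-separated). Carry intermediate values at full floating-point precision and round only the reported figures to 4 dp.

price = 22.8009
boundary = - - - 38.7452 50.3543
tree:
22.8009
31.6831 12.5120
42.2810 19.4982 4.3083
53.6548 29.3735 7.9391 0.0000
62.5875 42.0457 14.6295 0.0000 0.0000
69.4607 53.6548 26.9582 0.0000 0.0000 0.0000

Δt=0.30700  u=1.29963  d=0.76945  q=0.45230  discount=0.99083
step 5 (expiry): payoffs max(K−S,0) = 69.4607 53.6548 26.9582 0.0000 0.0000 0.0000
step 4: (k=4,j=0): S=29.8125, (K−S)⁺=62.5875, hold=61.7404 ⇒ V=62.5875 exercise | (k=4,j=1): S=50.3543, (K−S)⁺=42.0457, hold=41.1986 ⇒ V=42.0457 exercise | (k=4,j=2): S=85.0500, (K−S)⁺=7.3500, hold=14.6295 ⇒ V=14.6295 continue | (k=4,j=3): S=143.6522, (K−S)⁺=0.0000, hold=0.0000 ⇒ V=0.0000 continue | (k=4,j=4): S=242.6332, (K−S)⁺=0.0000, hold=0.0000 ⇒ V=0.0000 continue  boundary S*=50.3543
step 3: (k=3,j=0): S=38.7452, (K−S)⁺=53.6548, hold=52.8077 ⇒ V=53.6548 exercise | (k=3,j=1): S=65.4418, (K−S)⁺=26.9582, hold=29.3735 ⇒ V=29.3735 continue | (k=3,j=2): S=110.5333, (K−S)⁺=0.0000, hold=7.9391 ⇒ V=7.9391 continue | (k=3,j=3): S=186.6944, (K−S)⁺=0.0000, hold=0.0000 ⇒ V=0.0000 continue  boundary S*=38.7452
step 2: (k=2,j=0): S=50.3543, (K−S)⁺=42.0457, hold=42.2810 ⇒ V=42.2810 continue | (k=2,j=1): S=85.0500, (K−S)⁺=7.3500, hold=19.4982 ⇒ V=19.4982 continue | (k=2,j=2): S=143.6522, (K−S)⁺=0.0000, hold=4.3083 ⇒ V=4.3083 continue  boundary S*=-
step 1: (k=1,j=0): S=65.4418, (K−S)⁺=26.9582, hold=31.6831 ⇒ V=31.6831 continue | (k=1,j=1): S=110.5333, (K−S)⁺=0.0000, hold=12.5120 ⇒ V=12.5120 continue  boundary S*=-
step 0: (k=0,j=0): S=85.0500, (K−S)⁺=7.3500, hold=22.8009 ⇒ V=22.8009 continue  boundary S*=-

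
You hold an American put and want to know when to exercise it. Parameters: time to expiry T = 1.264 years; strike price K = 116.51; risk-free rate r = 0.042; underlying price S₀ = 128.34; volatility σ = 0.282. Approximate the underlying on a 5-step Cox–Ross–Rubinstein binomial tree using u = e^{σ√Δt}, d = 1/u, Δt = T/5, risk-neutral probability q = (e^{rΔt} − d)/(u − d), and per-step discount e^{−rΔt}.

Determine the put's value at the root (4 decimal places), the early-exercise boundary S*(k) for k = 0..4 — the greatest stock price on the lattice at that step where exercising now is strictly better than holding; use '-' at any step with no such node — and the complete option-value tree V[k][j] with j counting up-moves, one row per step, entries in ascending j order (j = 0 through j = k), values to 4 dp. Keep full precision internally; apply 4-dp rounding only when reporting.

price = 8.3489
boundary = - - - 83.8744 96.6512
tree:
8.3489
13.6310 3.2890
21.5615 6.0575 0.6139
32.6356 11.0397 1.2463 0.0000
43.7233 19.8588 2.5300 0.0000 0.0000
53.3453 32.6356 5.1358 0.0000 0.0000 0.0000

params: Δt=0.25280 u=1.15233 d=0.86781 q=0.50213 e^(-rΔt)=0.98944
t_5 payoffs: 53.3453 32.6356 5.1358 0.0000 0.0000 0.0000
t_4: node(4,0) S=72.7867 payoff=43.7233 vs cont=42.4928 → 43.7233 [stop]  node(4,1) S=96.6512 payoff=19.8588 vs cont=18.6283 → 19.8588 [stop]  node(4,2) S=128.3400 payoff=0.0000 vs cont=2.5300 → 2.5300 [wait]  node(4,3) S=170.4186 payoff=0.0000 vs cont=0.0000 → 0.0000 [wait]  node(4,4) S=226.2934 payoff=0.0000 vs cont=0.0000 → 0.0000 [wait]  ⇒ S*(4)=96.6512
t_3: node(3,0) S=83.8744 payoff=32.6356 vs cont=31.4051 → 32.6356 [stop]  node(3,1) S=111.3742 payoff=5.1358 vs cont=11.0397 → 11.0397 [wait]  node(3,2) S=147.8902 payoff=0.0000 vs cont=1.2463 → 1.2463 [wait]  node(3,3) S=196.3788 payoff=0.0000 vs cont=0.0000 → 0.0000 [wait]  ⇒ S*(3)=83.8744
t_2: node(2,0) S=96.6512 payoff=19.8588 vs cont=21.5615 → 21.5615 [wait]  node(2,1) S=128.3400 payoff=0.0000 vs cont=6.0575 → 6.0575 [wait]  node(2,2) S=170.4186 payoff=0.0000 vs cont=0.6139 → 0.6139 [wait]  ⇒ S*(2)=-
t_1: node(1,0) S=111.3742 payoff=5.1358 vs cont=13.6310 → 13.6310 [wait]  node(1,1) S=147.8902 payoff=0.0000 vs cont=3.2890 → 3.2890 [wait]  ⇒ S*(1)=-
t_0: node(0,0) S=128.3400 payoff=0.0000 vs cont=8.3489 → 8.3489 [wait]  ⇒ S*(0)=-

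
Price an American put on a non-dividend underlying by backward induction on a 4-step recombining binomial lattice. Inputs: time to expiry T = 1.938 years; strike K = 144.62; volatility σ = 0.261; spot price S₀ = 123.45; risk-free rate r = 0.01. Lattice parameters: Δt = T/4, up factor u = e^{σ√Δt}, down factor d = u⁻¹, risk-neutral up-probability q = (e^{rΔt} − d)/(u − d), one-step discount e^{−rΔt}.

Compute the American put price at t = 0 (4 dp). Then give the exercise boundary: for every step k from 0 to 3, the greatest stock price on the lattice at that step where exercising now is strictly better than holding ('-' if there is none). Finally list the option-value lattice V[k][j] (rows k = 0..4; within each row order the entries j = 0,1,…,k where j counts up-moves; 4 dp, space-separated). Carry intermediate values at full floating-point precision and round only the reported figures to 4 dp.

price = 31.2185
boundary = - - 85.8407 102.9419
tree:
31.2185
43.8274 17.2094
58.7793 27.2856 5.9338
73.0396 41.6781 11.2080 0.0000
84.9309 58.7793 21.1700 0.0000 0.0000

Δt=0.48450  u=1.19922  d=0.83388  q=0.46800  discount=0.99517
step 4 (expiry): payoffs max(K−S,0) = 84.9309 58.7793 21.1700 0.0000 0.0000
step 3: (k=3,j=0): S=71.5804, (K−S)⁺=73.0396, hold=72.3406 ⇒ V=73.0396 exercise | (k=3,j=1): S=102.9419, (K−S)⁺=41.6781, hold=40.9791 ⇒ V=41.6781 exercise | (k=3,j=2): S=148.0438, (K−S)⁺=0.0000, hold=11.2080 ⇒ V=11.2080 continue | (k=3,j=3): S=212.9062, (K−S)⁺=0.0000, hold=0.0000 ⇒ V=0.0000 continue  boundary S*=102.9419
step 2: (k=2,j=0): S=85.8407, (K−S)⁺=58.7793, hold=58.0804 ⇒ V=58.7793 exercise | (k=2,j=1): S=123.4500, (K−S)⁺=21.1700, hold=27.2856 ⇒ V=27.2856 continue | (k=2,j=2): S=177.5371, (K−S)⁺=0.0000, hold=5.9338 ⇒ V=5.9338 continue  boundary S*=85.8407
step 1: (k=1,j=0): S=102.9419, (K−S)⁺=41.6781, hold=43.8274 ⇒ V=43.8274 continue | (k=1,j=1): S=148.0438, (K−S)⁺=0.0000, hold=17.2094 ⇒ V=17.2094 continue  boundary S*=-
step 0: (k=0,j=0): S=123.4500, (K−S)⁺=21.1700, hold=31.2185 ⇒ V=31.2185 continue  boundary S*=-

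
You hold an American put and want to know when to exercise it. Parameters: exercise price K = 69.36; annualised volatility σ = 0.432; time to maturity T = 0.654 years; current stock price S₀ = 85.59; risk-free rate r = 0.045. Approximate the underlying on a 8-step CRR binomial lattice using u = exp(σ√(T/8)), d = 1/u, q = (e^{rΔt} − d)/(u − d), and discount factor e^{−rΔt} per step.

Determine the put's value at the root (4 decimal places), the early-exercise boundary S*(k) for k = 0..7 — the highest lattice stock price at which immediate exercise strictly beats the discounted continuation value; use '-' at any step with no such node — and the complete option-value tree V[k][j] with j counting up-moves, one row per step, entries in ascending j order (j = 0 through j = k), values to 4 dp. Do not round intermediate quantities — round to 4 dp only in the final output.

price = 3.9562
boundary = - - - - - 46.1539 52.2218 59.0873
tree:
3.9562
5.9902 1.8182
8.8499 2.9875 0.5856
12.6919 4.8220 1.0548 0.0899
17.5508 7.6092 1.8878 0.1749 0.0000
23.2061 11.6563 3.3530 0.3402 0.0000 0.0000
28.5689 17.1382 5.9017 0.6618 0.0000 0.0000 0.0000
33.3085 23.2061 10.2727 1.2875 0.0000 0.0000 0.0000 0.0000
37.4975 28.5689 17.1382 2.5045 0.0000 0.0000 0.0000 0.0000 0.0000

Δt=0.08175, u=1.13147, d=0.88381, q=0.48404, disc=e^(-rΔt)=0.99633
k=8 terminal: V=max(K-S,0) → 37.4975 28.5689 17.1382 2.5045 0.0000 0.0000 0.0000 0.0000 0.0000
k=7: j=0 S=36.0515 intr=33.3085 cont=33.0538 V=33.3085[EX]; j=1 S=46.1539 intr=23.2061 cont=22.9514 V=23.2061[EX]; j=2 S=59.0873 intr=10.2727 cont=10.0180 V=10.2727[EX]; j=3 S=75.6450 intr=0.0000 cont=1.2875 V=1.2875[hold]; j=4 S=96.8425 intr=0.0000 cont=0.0000 V=0.0000[hold]; j=5 S=123.9800 intr=0.0000 cont=0.0000 V=0.0000[hold]; j=6 S=158.7221 intr=0.0000 cont=0.0000 V=0.0000[hold]; j=7 S=203.1997 intr=0.0000 cont=0.0000 V=0.0000[hold]  S*(7)=59.0873
k=6: j=0 S=40.7911 intr=28.5689 cont=28.3142 V=28.5689[EX]; j=1 S=52.2218 intr=17.1382 cont=16.8835 V=17.1382[EX]; j=2 S=66.8555 intr=2.5045 cont=5.9017 V=5.9017[hold]; j=3 S=85.5900 intr=0.0000 cont=0.6618 V=0.6618[hold]; j=4 S=109.5743 intr=0.0000 cont=0.0000 V=0.0000[hold]; j=5 S=140.2796 intr=0.0000 cont=0.0000 V=0.0000[hold]; j=6 S=179.5892 intr=0.0000 cont=0.0000 V=0.0000[hold]  S*(6)=52.2218
k=5: j=0 S=46.1539 intr=23.2061 cont=22.9514 V=23.2061[EX]; j=1 S=59.0873 intr=10.2727 cont=11.6563 V=11.6563[hold]; j=2 S=75.6450 intr=0.0000 cont=3.3530 V=3.3530[hold]; j=3 S=96.8425 intr=0.0000 cont=0.3402 V=0.3402[hold]; j=4 S=123.9800 intr=0.0000 cont=0.0000 V=0.0000[hold]; j=5 S=158.7221 intr=0.0000 cont=0.0000 V=0.0000[hold]  S*(5)=46.1539
k=4: j=0 S=52.2218 intr=17.1382 cont=17.5508 V=17.5508[hold]; j=1 S=66.8555 intr=2.5045 cont=7.6092 V=7.6092[hold]; j=2 S=85.5900 intr=0.0000 cont=1.8878 V=1.8878[hold]; j=3 S=109.5743 intr=0.0000 cont=0.1749 V=0.1749[hold]; j=4 S=140.2796 intr=0.0000 cont=0.0000 V=0.0000[hold]  S*(4)=-
k=3: j=0 S=59.0873 intr=10.2727 cont=12.6919 V=12.6919[hold]; j=1 S=75.6450 intr=0.0000 cont=4.8220 V=4.8220[hold]; j=2 S=96.8425 intr=0.0000 cont=1.0548 V=1.0548[hold]; j=3 S=123.9800 intr=0.0000 cont=0.0899 V=0.0899[hold]  S*(3)=-
k=2: j=0 S=66.8555 intr=2.5045 cont=8.8499 V=8.8499[hold]; j=1 S=85.5900 intr=0.0000 cont=2.9875 V=2.9875[hold]; j=2 S=109.5743 intr=0.0000 cont=0.5856 V=0.5856[hold]  S*(2)=-
k=1: j=0 S=75.6450 intr=0.0000 cont=5.9902 V=5.9902[hold]; j=1 S=96.8425 intr=0.0000 cont=1.8182 V=1.8182[hold]  S*(1)=-
k=0: j=0 S=85.5900 intr=0.0000 cont=3.9562 V=3.9562[hold]  S*(0)=-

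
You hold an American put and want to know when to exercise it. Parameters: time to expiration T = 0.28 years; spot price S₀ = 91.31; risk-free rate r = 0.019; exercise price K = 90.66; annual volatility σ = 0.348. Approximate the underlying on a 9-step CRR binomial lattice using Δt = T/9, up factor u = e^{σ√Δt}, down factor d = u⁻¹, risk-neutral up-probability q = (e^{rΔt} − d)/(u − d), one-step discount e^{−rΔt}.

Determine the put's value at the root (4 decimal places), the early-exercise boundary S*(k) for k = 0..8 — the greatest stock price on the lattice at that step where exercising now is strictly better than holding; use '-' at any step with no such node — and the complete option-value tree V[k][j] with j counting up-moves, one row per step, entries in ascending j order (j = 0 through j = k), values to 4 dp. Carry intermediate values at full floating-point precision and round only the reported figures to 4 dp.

Δt=0.03111  u=1.06330  d=0.94046  q=0.48947  discount=0.99941
step 9 (expiry): payoffs max(K−S,0) = 38.1067 31.2424 23.4815 14.7069 4.7862 0.0000 0.0000 0.0000 0.0000 0.0000
step 8: (k=8,j=0): S=55.8801, (K−S)⁺=34.7799, hold=34.7263 ⇒ V=34.7799 exercise | (k=8,j=1): S=63.1790, (K−S)⁺=27.4810, hold=27.4274 ⇒ V=27.4810 exercise | (k=8,j=2): S=71.4312, (K−S)⁺=19.2288, hold=19.1752 ⇒ V=19.2288 exercise | (k=8,j=3): S=80.7613, (K−S)⁺=9.8987, hold=9.8452 ⇒ V=9.8987 exercise | (k=8,j=4): S=91.3100, (K−S)⁺=0.0000, hold=2.4420 ⇒ V=2.4420 continue | (k=8,j=5): S=103.2366, (K−S)⁺=0.0000, hold=0.0000 ⇒ V=0.0000 continue | (k=8,j=6): S=116.7209, (K−S)⁺=0.0000, hold=0.0000 ⇒ V=0.0000 continue | (k=8,j=7): S=131.9666, (K−S)⁺=0.0000, hold=0.0000 ⇒ V=0.0000 continue | (k=8,j=8): S=149.2036, (K−S)⁺=0.0000, hold=0.0000 ⇒ V=0.0000 continue  boundary S*=80.7613
step 7: (k=7,j=0): S=59.4176, (K−S)⁺=31.2424, hold=31.1888 ⇒ V=31.2424 exercise | (k=7,j=1): S=67.1785, (K−S)⁺=23.4815, hold=23.4279 ⇒ V=23.4815 exercise | (k=7,j=2): S=75.9531, (K−S)⁺=14.7069, hold=14.6533 ⇒ V=14.7069 exercise | (k=7,j=3): S=85.8738, (K−S)⁺=4.7862, hold=6.2452 ⇒ V=6.2452 continue | (k=7,j=4): S=97.0903, (K−S)⁺=0.0000, hold=1.2460 ⇒ V=1.2460 continue | (k=7,j=5): S=109.7719, (K−S)⁺=0.0000, hold=0.0000 ⇒ V=0.0000 continue | (k=7,j=6): S=124.1099, (K−S)⁺=0.0000, hold=0.0000 ⇒ V=0.0000 continue | (k=7,j=7): S=140.3207, (K−S)⁺=0.0000, hold=0.0000 ⇒ V=0.0000 continue  boundary S*=75.9531
step 6: (k=6,j=0): S=63.1790, (K−S)⁺=27.4810, hold=27.4274 ⇒ V=27.4810 exercise | (k=6,j=1): S=71.4312, (K−S)⁺=19.2288, hold=19.1752 ⇒ V=19.2288 exercise | (k=6,j=2): S=80.7613, (K−S)⁺=9.8987, hold=10.5589 ⇒ V=10.5589 continue | (k=6,j=3): S=91.3100, (K−S)⁺=0.0000, hold=3.7960 ⇒ V=3.7960 continue | (k=6,j=4): S=103.2366, (K−S)⁺=0.0000, hold=0.6357 ⇒ V=0.6357 continue | (k=6,j=5): S=116.7209, (K−S)⁺=0.0000, hold=0.0000 ⇒ V=0.0000 continue | (k=6,j=6): S=131.9666, (K−S)⁺=0.0000, hold=0.0000 ⇒ V=0.0000 continue  boundary S*=71.4312
step 5: (k=5,j=0): S=67.1785, (K−S)⁺=23.4815, hold=23.4279 ⇒ V=23.4815 exercise | (k=5,j=1): S=75.9531, (K−S)⁺=14.7069, hold=14.9763 ⇒ V=14.9763 continue | (k=5,j=2): S=85.8738, (K−S)⁺=4.7862, hold=7.2443 ⇒ V=7.2443 continue | (k=5,j=3): S=97.0903, (K−S)⁺=0.0000, hold=2.2478 ⇒ V=2.2478 continue | (k=5,j=4): S=109.7719, (K−S)⁺=0.0000, hold=0.3244 ⇒ V=0.3244 continue | (k=5,j=5): S=124.1099, (K−S)⁺=0.0000, hold=0.0000 ⇒ V=0.0000 continue  boundary S*=67.1785
step 4: (k=4,j=0): S=71.4312, (K−S)⁺=19.2288, hold=19.3070 ⇒ V=19.3070 continue | (k=4,j=1): S=80.7613, (K−S)⁺=9.8987, hold=11.1851 ⇒ V=11.1851 continue | (k=4,j=2): S=91.3100, (K−S)⁺=0.0000, hold=4.7958 ⇒ V=4.7958 continue | (k=4,j=3): S=103.2366, (K−S)⁺=0.0000, hold=1.3056 ⇒ V=1.3056 continue | (k=4,j=4): S=116.7209, (K−S)⁺=0.0000, hold=0.1655 ⇒ V=0.1655 continue  boundary S*=-
step 3: (k=3,j=0): S=75.9531, (K−S)⁺=14.7069, hold=15.3225 ⇒ V=15.3225 continue | (k=3,j=1): S=85.8738, (K−S)⁺=4.7862, hold=8.0530 ⇒ V=8.0530 continue | (k=3,j=2): S=97.0903, (K−S)⁺=0.0000, hold=3.0856 ⇒ V=3.0856 continue | (k=3,j=3): S=109.7719, (K−S)⁺=0.0000, hold=0.7471 ⇒ V=0.7471 continue  boundary S*=-
step 2: (k=2,j=0): S=80.7613, (K−S)⁺=9.8987, hold=11.7573 ⇒ V=11.7573 continue | (k=2,j=1): S=91.3100, (K−S)⁺=0.0000, hold=5.6183 ⇒ V=5.6183 continue | (k=2,j=2): S=103.2366, (K−S)⁺=0.0000, hold=1.9398 ⇒ V=1.9398 continue  boundary S*=-
step 1: (k=1,j=0): S=85.8738, (K−S)⁺=4.7862, hold=8.7472 ⇒ V=8.7472 continue | (k=1,j=1): S=97.0903, (K−S)⁺=0.0000, hold=3.8155 ⇒ V=3.8155 continue  boundary S*=-
step 0: (k=0,j=0): S=91.3100, (K−S)⁺=0.0000, hold=6.3295 ⇒ V=6.3295 continue  boundary S*=-

price = 6.3295
boundary = - - - - - 67.1785 71.4312 75.9531 80.7613
tree:
6.3295
8.7472 3.8155
11.7573 5.6183 1.9398
15.3225 8.0530 3.0856 0.7471
19.3070 11.1851 4.7958 1.3056 0.1655
23.4815 14.9763 7.2443 2.2478 0.3244 0.0000
27.4810 19.2288 10.5589 3.7960 0.6357 0.0000 0.0000
31.2424 23.4815 14.7069 6.2452 1.2460 0.0000 0.0000 0.0000
34.7799 27.4810 19.2288 9.8987 2.4420 0.0000 0.0000 0.0000 0.0000
38.1067 31.2424 23.4815 14.7069 4.7862 0.0000 0.0000 0.0000 0.0000 0.0000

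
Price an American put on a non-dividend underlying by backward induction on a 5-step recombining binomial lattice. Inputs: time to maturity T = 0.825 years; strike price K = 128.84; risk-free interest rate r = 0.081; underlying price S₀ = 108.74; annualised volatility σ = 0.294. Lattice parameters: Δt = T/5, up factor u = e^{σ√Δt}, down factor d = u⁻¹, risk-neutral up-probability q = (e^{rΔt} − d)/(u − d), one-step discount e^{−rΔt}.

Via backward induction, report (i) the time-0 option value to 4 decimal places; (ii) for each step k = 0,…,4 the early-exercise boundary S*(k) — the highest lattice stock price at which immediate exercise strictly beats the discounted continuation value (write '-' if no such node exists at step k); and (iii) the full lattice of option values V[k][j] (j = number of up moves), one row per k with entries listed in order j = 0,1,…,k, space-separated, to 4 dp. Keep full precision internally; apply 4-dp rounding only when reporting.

price = 21.7299
boundary = - 96.4994 85.6366 96.4994 108.7400
tree:
21.7299
32.3406 12.7381
43.2034 20.7878 5.8207
52.8433 32.3406 10.9242 1.3774
61.3981 43.2034 20.1000 2.9473 0.0000
68.9899 52.8433 32.3406 6.3067 0.0000 0.0000

params: Δt=0.16500 u=1.12685 d=0.88743 q=0.52638 e^(-rΔt)=0.98672
t_5 payoffs: 68.9899 52.8433 32.3406 6.3067 0.0000 0.0000
t_4: node(4,0) S=67.4419 payoff=61.3981 vs cont=59.6876 → 61.3981 [stop]  node(4,1) S=85.6366 payoff=43.2034 vs cont=41.4929 → 43.2034 [stop]  node(4,2) S=108.7400 payoff=20.1000 vs cont=18.3895 → 20.1000 [stop]  node(4,3) S=138.0763 payoff=0.0000 vs cont=2.9473 → 2.9473 [wait]  node(4,4) S=175.3271 payoff=0.0000 vs cont=0.0000 → 0.0000 [wait]  ⇒ S*(4)=108.7400
t_3: node(3,0) S=75.9967 payoff=52.8433 vs cont=51.1328 → 52.8433 [stop]  node(3,1) S=96.4994 payoff=32.3406 vs cont=30.6302 → 32.3406 [stop]  node(3,2) S=122.5333 payoff=6.3067 vs cont=10.9242 → 10.9242 [wait]  node(3,3) S=155.5908 payoff=0.0000 vs cont=1.3774 → 1.3774 [wait]  ⇒ S*(3)=96.4994
t_2: node(2,0) S=85.6366 payoff=43.2034 vs cont=41.4929 → 43.2034 [stop]  node(2,1) S=108.7400 payoff=20.1000 vs cont=20.7878 → 20.7878 [wait]  node(2,2) S=138.0763 payoff=0.0000 vs cont=5.8207 → 5.8207 [wait]  ⇒ S*(2)=85.6366
t_1: node(1,0) S=96.4994 payoff=32.3406 vs cont=30.9874 → 32.3406 [stop]  node(1,1) S=122.5333 payoff=6.3067 vs cont=12.7381 → 12.7381 [wait]  ⇒ S*(1)=96.4994
t_0: node(0,0) S=108.7400 payoff=20.1000 vs cont=21.7299 → 21.7299 [wait]  ⇒ S*(0)=-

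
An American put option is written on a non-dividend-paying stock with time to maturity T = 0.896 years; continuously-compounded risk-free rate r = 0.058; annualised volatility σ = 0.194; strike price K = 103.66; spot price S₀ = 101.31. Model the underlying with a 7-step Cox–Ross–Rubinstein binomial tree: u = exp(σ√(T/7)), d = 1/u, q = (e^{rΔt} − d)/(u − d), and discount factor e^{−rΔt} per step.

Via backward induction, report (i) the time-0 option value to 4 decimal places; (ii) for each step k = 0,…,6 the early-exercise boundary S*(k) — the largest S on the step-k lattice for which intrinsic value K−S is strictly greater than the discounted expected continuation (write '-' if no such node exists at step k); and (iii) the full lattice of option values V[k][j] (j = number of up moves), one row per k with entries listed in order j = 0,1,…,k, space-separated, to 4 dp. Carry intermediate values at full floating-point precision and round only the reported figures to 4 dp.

Δt=0.12800, u=1.07187, d=0.93295, q=0.53629, disc=e^(-rΔt)=0.99260
k=7 terminal: V=max(K-S,0) → 41.3369 32.0563 21.3936 9.1432 0.0000 0.0000 0.0000 0.0000
k=6: j=0 S=66.8025 intr=36.8575 cont=36.0908 V=36.8575[EX]; j=1 S=76.7501 intr=26.9099 cont=26.1432 V=26.9099[EX]; j=2 S=88.1791 intr=15.4809 cont=14.7142 V=15.4809[EX]; j=3 S=101.3100 intr=2.3500 cont=4.2084 V=4.2084[hold]; j=4 S=116.3962 intr=0.0000 cont=0.0000 V=0.0000[hold]; j=5 S=133.7290 intr=0.0000 cont=0.0000 V=0.0000[hold]; j=6 S=153.6428 intr=0.0000 cont=0.0000 V=0.0000[hold]  S*(6)=88.1791
k=5: j=0 S=71.6037 intr=32.0563 cont=31.2895 V=32.0563[EX]; j=1 S=82.2664 intr=21.3936 cont=20.6269 V=21.3936[EX]; j=2 S=94.5168 intr=9.1432 cont=9.3658 V=9.3658[hold]; j=3 S=108.5914 intr=0.0000 cont=1.9370 V=1.9370[hold]; j=4 S=124.7620 intr=0.0000 cont=0.0000 V=0.0000[hold]; j=5 S=143.3405 intr=0.0000 cont=0.0000 V=0.0000[hold]  S*(5)=82.2664
k=4: j=0 S=76.7501 intr=26.9099 cont=26.1432 V=26.9099[EX]; j=1 S=88.1791 intr=15.4809 cont=14.8326 V=15.4809[EX]; j=2 S=101.3100 intr=2.3500 cont=5.3420 V=5.3420[hold]; j=3 S=116.3962 intr=0.0000 cont=0.8916 V=0.8916[hold]; j=4 S=133.7290 intr=0.0000 cont=0.0000 V=0.0000[hold]  S*(4)=88.1791
k=3: j=0 S=82.2664 intr=21.3936 cont=20.6269 V=21.3936[EX]; j=1 S=94.5168 intr=9.1432 cont=9.9692 V=9.9692[hold]; j=2 S=108.5914 intr=0.0000 cont=2.9334 V=2.9334[hold]; j=3 S=124.7620 intr=0.0000 cont=0.4104 V=0.4104[hold]  S*(3)=82.2664
k=2: j=0 S=88.1791 intr=15.4809 cont=15.1539 V=15.4809[EX]; j=1 S=101.3100 intr=2.3500 cont=6.1501 V=6.1501[hold]; j=2 S=116.3962 intr=0.0000 cont=1.5686 V=1.5686[hold]  S*(2)=88.1791
k=1: j=0 S=94.5168 intr=9.1432 cont=10.3994 V=10.3994[hold]; j=1 S=108.5914 intr=0.0000 cont=3.6658 V=3.6658[hold]  S*(1)=-
k=0: j=0 S=101.3100 intr=2.3500 cont=6.7380 V=6.7380[hold]  S*(0)=-

price = 6.7380
boundary = - - 88.1791 82.2664 88.1791 82.2664 88.1791
tree:
6.7380
10.3994 3.6658
15.4809 6.1501 1.5686
21.3936 9.9692 2.9334 0.4104
26.9099 15.4809 5.3420 0.8916 0.0000
32.0563 21.3936 9.3658 1.9370 0.0000 0.0000
36.8575 26.9099 15.4809 4.2084 0.0000 0.0000 0.0000
41.3369 32.0563 21.3936 9.1432 0.0000 0.0000 0.0000 0.0000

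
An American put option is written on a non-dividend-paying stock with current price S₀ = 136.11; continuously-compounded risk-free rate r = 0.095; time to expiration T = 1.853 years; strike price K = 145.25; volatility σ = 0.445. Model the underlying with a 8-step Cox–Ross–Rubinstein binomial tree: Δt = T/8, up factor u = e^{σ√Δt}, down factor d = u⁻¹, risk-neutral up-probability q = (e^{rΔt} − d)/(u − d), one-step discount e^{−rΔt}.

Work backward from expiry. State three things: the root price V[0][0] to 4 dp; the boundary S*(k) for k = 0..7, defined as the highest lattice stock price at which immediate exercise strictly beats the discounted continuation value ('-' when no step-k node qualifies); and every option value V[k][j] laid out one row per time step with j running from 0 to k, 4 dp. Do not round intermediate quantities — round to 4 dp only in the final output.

Δt=0.23162, u=1.23883, d=0.80721, q=0.49821, disc=e^(-rΔt)=0.97824
k=8 terminal: V=max(K-S,0) → 120.7144 107.5952 87.4612 56.5616 9.1400 0.0000 0.0000 0.0000 0.0000
k=7: j=0 S=30.3955 intr=114.8545 cont=111.6933 V=114.8545[EX]; j=1 S=46.6479 intr=98.6021 cont=95.4409 V=98.6021[EX]; j=2 S=71.5905 intr=73.6595 cont=70.4983 V=73.6595[EX]; j=3 S=109.8698 intr=35.3802 cont=32.2189 V=35.3802[EX]; j=4 S=168.6171 intr=0.0000 cont=4.4866 V=4.4866[hold]; j=5 S=258.7765 intr=0.0000 cont=0.0000 V=0.0000[hold]; j=6 S=397.1440 intr=0.0000 cont=0.0000 V=0.0000[hold]; j=7 S=609.4964 intr=0.0000 cont=0.0000 V=0.0000[hold]  S*(7)=109.8698
k=6: j=0 S=37.6548 intr=107.5952 cont=104.4340 V=107.5952[EX]; j=1 S=57.7888 intr=87.4612 cont=84.3000 V=87.4612[EX]; j=2 S=88.6884 intr=56.5616 cont=53.4004 V=56.5616[EX]; j=3 S=136.1100 intr=9.1400 cont=19.5537 V=19.5537[hold]; j=4 S=208.8879 intr=0.0000 cont=2.2023 V=2.2023[hold]; j=5 S=320.5800 intr=0.0000 cont=0.0000 V=0.0000[hold]; j=6 S=491.9937 intr=0.0000 cont=0.0000 V=0.0000[hold]  S*(6)=88.6884
k=5: j=0 S=46.6479 intr=98.6021 cont=95.4409 V=98.6021[EX]; j=1 S=71.5905 intr=73.6595 cont=70.4983 V=73.6595[EX]; j=2 S=109.8698 intr=35.3802 cont=37.2942 V=37.2942[hold]; j=3 S=168.6171 intr=0.0000 cont=10.6717 V=10.6717[hold]; j=4 S=258.7765 intr=0.0000 cont=1.0811 V=1.0811[hold]; j=5 S=397.1440 intr=0.0000 cont=0.0000 V=0.0000[hold]  S*(5)=71.5905
k=4: j=0 S=57.7888 intr=87.4612 cont=84.3000 V=87.4612[EX]; j=1 S=88.6884 intr=56.5616 cont=54.3332 V=56.5616[EX]; j=2 S=136.1100 intr=9.1400 cont=23.5076 V=23.5076[hold]; j=3 S=208.8879 intr=0.0000 cont=5.7653 V=5.7653[hold]; j=4 S=320.5800 intr=0.0000 cont=0.5307 V=0.5307[hold]  S*(4)=88.6884
k=3: j=0 S=71.5905 intr=73.6595 cont=70.4983 V=73.6595[EX]; j=1 S=109.8698 intr=35.3802 cont=39.2212 V=39.2212[hold]; j=2 S=168.6171 intr=0.0000 cont=14.3490 V=14.3490[hold]; j=3 S=258.7765 intr=0.0000 cont=3.0886 V=3.0886[hold]  S*(3)=71.5905
k=2: j=0 S=88.6884 intr=56.5616 cont=55.2724 V=56.5616[EX]; j=1 S=136.1100 intr=9.1400 cont=26.2458 V=26.2458[hold]; j=2 S=208.8879 intr=0.0000 cont=8.5488 V=8.5488[hold]  S*(2)=88.6884
k=1: j=0 S=109.8698 intr=35.3802 cont=40.5557 V=40.5557[hold]; j=1 S=168.6171 intr=0.0000 cont=17.0497 V=17.0497[hold]  S*(1)=-
k=0: j=0 S=136.1100 intr=9.1400 cont=28.2170 V=28.2170[hold]  S*(0)=-

price = 28.2170
boundary = - - 88.6884 71.5905 88.6884 71.5905 88.6884 109.8698
tree:
28.2170
40.5557 17.0497
56.5616 26.2458 8.5488
73.6595 39.2212 14.3490 3.0886
87.4612 56.5616 23.5076 5.7653 0.5307
98.6021 73.6595 37.2942 10.6717 1.0811 0.0000
107.5952 87.4612 56.5616 19.5537 2.2023 0.0000 0.0000
114.8545 98.6021 73.6595 35.3802 4.4866 0.0000 0.0000 0.0000
120.7144 107.5952 87.4612 56.5616 9.1400 0.0000 0.0000 0.0000 0.0000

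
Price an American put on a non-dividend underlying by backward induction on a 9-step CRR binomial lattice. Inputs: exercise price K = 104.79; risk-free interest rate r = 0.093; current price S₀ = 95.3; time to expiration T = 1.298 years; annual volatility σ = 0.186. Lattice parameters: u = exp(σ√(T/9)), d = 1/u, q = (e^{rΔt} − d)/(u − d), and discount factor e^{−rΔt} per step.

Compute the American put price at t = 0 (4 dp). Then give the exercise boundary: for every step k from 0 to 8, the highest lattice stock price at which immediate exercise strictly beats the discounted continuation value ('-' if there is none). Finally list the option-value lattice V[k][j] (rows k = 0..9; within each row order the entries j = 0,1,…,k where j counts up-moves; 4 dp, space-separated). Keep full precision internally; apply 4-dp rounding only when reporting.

price = 10.0049
boundary = - 88.8006 82.7444 88.8006 82.7444 88.8006 95.3000 88.8006 95.3000
tree:
10.0049
15.9894 5.8668
22.0456 9.8278 3.1101
27.6887 15.9894 5.5561 1.3958
32.9469 22.0456 9.6107 2.7239 0.4583
37.8466 27.6887 15.9894 5.1752 0.9966 0.0757
42.4121 32.9469 22.0456 9.4900 2.1440 0.1817 0.0000
46.6662 37.8466 27.6887 15.9894 4.5501 0.4363 0.0000 0.0000
50.6303 42.4121 32.9469 22.0456 9.4900 1.0475 0.0000 0.0000 0.0000
54.3239 46.6662 37.8466 27.6887 15.9894 2.5149 0.0000 0.0000 0.0000 0.0000

Δt=0.14422, u=1.07319, d=0.93180, q=0.57785, disc=e^(-rΔt)=0.98668
k=9 terminal: V=max(K-S,0) → 54.3239 46.6662 37.8466 27.6887 15.9894 2.5149 0.0000 0.0000 0.0000 0.0000
k=8: j=0 S=54.1597 intr=50.6303 cont=49.2341 V=50.6303[EX]; j=1 S=62.3779 intr=42.4121 cont=41.0160 V=42.4121[EX]; j=2 S=71.8431 intr=32.9469 cont=31.5508 V=32.9469[EX]; j=3 S=82.7444 intr=22.0456 cont=20.6494 V=22.0456[EX]; j=4 S=95.3000 intr=9.4900 cont=8.0939 V=9.4900[EX]; j=5 S=109.7607 intr=0.0000 cont=1.0475 V=1.0475[hold]; j=6 S=126.4157 intr=0.0000 cont=0.0000 V=0.0000[hold]; j=7 S=145.5979 intr=0.0000 cont=0.0000 V=0.0000[hold]; j=8 S=167.6908 intr=0.0000 cont=0.0000 V=0.0000[hold]  S*(8)=95.3000
k=7: j=0 S=58.1238 intr=46.6662 cont=45.2701 V=46.6662[EX]; j=1 S=66.9434 intr=37.8466 cont=36.4505 V=37.8466[EX]; j=2 S=77.1013 intr=27.6887 cont=26.2926 V=27.6887[EX]; j=3 S=88.8006 intr=15.9894 cont=14.5933 V=15.9894[EX]; j=4 S=102.2751 intr=2.5149 cont=4.5501 V=4.5501[hold]; j=5 S=117.7942 intr=0.0000 cont=0.4363 V=0.4363[hold]; j=6 S=135.6682 intr=0.0000 cont=0.0000 V=0.0000[hold]; j=7 S=156.2544 intr=0.0000 cont=0.0000 V=0.0000[hold]  S*(7)=88.8006
k=6: j=0 S=62.3779 intr=42.4121 cont=41.0160 V=42.4121[EX]; j=1 S=71.8431 intr=32.9469 cont=31.5508 V=32.9469[EX]; j=2 S=82.7444 intr=22.0456 cont=20.6494 V=22.0456[EX]; j=3 S=95.3000 intr=9.4900 cont=9.2542 V=9.4900[EX]; j=4 S=109.7607 intr=0.0000 cont=2.1440 V=2.1440[hold]; j=5 S=126.4157 intr=0.0000 cont=0.1817 V=0.1817[hold]; j=6 S=145.5979 intr=0.0000 cont=0.0000 V=0.0000[hold]  S*(6)=95.3000
k=5: j=0 S=66.9434 intr=37.8466 cont=36.4505 V=37.8466[EX]; j=1 S=77.1013 intr=27.6887 cont=26.2926 V=27.6887[EX]; j=2 S=88.8006 intr=15.9894 cont=14.5933 V=15.9894[EX]; j=3 S=102.2751 intr=2.5149 cont=5.1752 V=5.1752[hold]; j=4 S=117.7942 intr=0.0000 cont=0.9966 V=0.9966[hold]; j=5 S=135.6682 intr=0.0000 cont=0.0757 V=0.0757[hold]  S*(5)=88.8006
k=4: j=0 S=71.8431 intr=32.9469 cont=31.5508 V=32.9469[EX]; j=1 S=82.7444 intr=22.0456 cont=20.6494 V=22.0456[EX]; j=2 S=95.3000 intr=9.4900 cont=9.6107 V=9.6107[hold]; j=3 S=109.7607 intr=0.0000 cont=2.7239 V=2.7239[hold]; j=4 S=126.4157 intr=0.0000 cont=0.4583 V=0.4583[hold]  S*(4)=82.7444
k=3: j=0 S=77.1013 intr=27.6887 cont=26.2926 V=27.6887[EX]; j=1 S=88.8006 intr=15.9894 cont=14.6621 V=15.9894[EX]; j=2 S=102.2751 intr=2.5149 cont=5.5561 V=5.5561[hold]; j=3 S=117.7942 intr=0.0000 cont=1.3958 V=1.3958[hold]  S*(3)=88.8006
k=2: j=0 S=82.7444 intr=22.0456 cont=20.6494 V=22.0456[EX]; j=1 S=95.3000 intr=9.4900 cont=9.8278 V=9.8278[hold]; j=2 S=109.7607 intr=0.0000 cont=3.1101 V=3.1101[hold]  S*(2)=82.7444
k=1: j=0 S=88.8006 intr=15.9894 cont=14.7859 V=15.9894[EX]; j=1 S=102.2751 intr=2.5149 cont=5.8668 V=5.8668[hold]  S*(1)=88.8006
k=0: j=0 S=95.3000 intr=9.4900 cont=10.0049 V=10.0049[hold]  S*(0)=-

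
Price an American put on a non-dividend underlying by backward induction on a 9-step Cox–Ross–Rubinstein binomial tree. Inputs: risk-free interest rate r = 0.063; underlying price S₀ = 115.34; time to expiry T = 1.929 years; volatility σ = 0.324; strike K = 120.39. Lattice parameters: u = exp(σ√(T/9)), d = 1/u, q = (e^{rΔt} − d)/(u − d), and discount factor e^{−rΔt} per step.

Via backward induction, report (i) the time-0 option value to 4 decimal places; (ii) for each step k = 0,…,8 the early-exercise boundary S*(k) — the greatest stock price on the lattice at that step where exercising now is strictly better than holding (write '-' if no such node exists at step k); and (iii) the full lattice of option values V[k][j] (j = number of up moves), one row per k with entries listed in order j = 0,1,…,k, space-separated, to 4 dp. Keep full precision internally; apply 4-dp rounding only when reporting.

price = 17.8974
boundary = - - - 73.5441 85.4461 73.5441 85.4461 73.5441 85.4461
tree:
17.8974
25.4374 11.0658
35.0893 16.7600 5.8410
46.8459 24.6296 9.5784 2.3735
57.0899 34.9439 15.2883 4.2985 0.5706
65.9071 46.8459 23.6000 7.6387 1.1749 0.0000
73.4961 57.0899 34.9439 13.2328 2.4192 0.0000 0.0000
80.0280 65.9071 46.8459 22.1087 4.9809 0.0000 0.0000 0.0000
85.6501 73.4961 57.0899 34.9439 10.2556 0.0000 0.0000 0.0000 0.0000
90.4891 80.0280 65.9071 46.8459 21.1159 0.0000 0.0000 0.0000 0.0000 0.0000

Δt=0.21433  u=1.16183  d=0.86071  q=0.50772  discount=0.98659
step 9 (expiry): payoffs max(K−S,0) = 90.4891 80.0280 65.9071 46.8459 21.1159 0.0000 0.0000 0.0000 0.0000 0.0000
step 8: (k=8,j=0): S=34.7399, (K−S)⁺=85.6501, hold=84.0354 ⇒ V=85.6501 exercise | (k=8,j=1): S=46.8939, (K−S)⁺=73.4961, hold=71.8814 ⇒ V=73.4961 exercise | (k=8,j=2): S=63.3001, (K−S)⁺=57.0899, hold=55.4752 ⇒ V=57.0899 exercise | (k=8,j=3): S=85.4461, (K−S)⁺=34.9439, hold=33.3292 ⇒ V=34.9439 exercise | (k=8,j=4): S=115.3400, (K−S)⁺=5.0500, hold=10.2556 ⇒ V=10.2556 continue | (k=8,j=5): S=155.6926, (K−S)⁺=0.0000, hold=0.0000 ⇒ V=0.0000 continue | (k=8,j=6): S=210.1628, (K−S)⁺=0.0000, hold=0.0000 ⇒ V=0.0000 continue | (k=8,j=7): S=283.6898, (K−S)⁺=0.0000, hold=0.0000 ⇒ V=0.0000 continue | (k=8,j=8): S=382.9408, (K−S)⁺=0.0000, hold=0.0000 ⇒ V=0.0000 continue  boundary S*=85.4461
step 7: (k=7,j=0): S=40.3620, (K−S)⁺=80.0280, hold=78.4133 ⇒ V=80.0280 exercise | (k=7,j=1): S=54.4829, (K−S)⁺=65.9071, hold=64.2924 ⇒ V=65.9071 exercise | (k=7,j=2): S=73.5441, (K−S)⁺=46.8459, hold=45.2312 ⇒ V=46.8459 exercise | (k=7,j=3): S=99.2741, (K−S)⁺=21.1159, hold=22.1087 ⇒ V=22.1087 continue | (k=7,j=4): S=134.0059, (K−S)⁺=0.0000, hold=4.9809 ⇒ V=4.9809 continue | (k=7,j=5): S=180.8889, (K−S)⁺=0.0000, hold=0.0000 ⇒ V=0.0000 continue | (k=7,j=6): S=244.1742, (K−S)⁺=0.0000, hold=0.0000 ⇒ V=0.0000 continue | (k=7,j=7): S=329.6004, (K−S)⁺=0.0000, hold=0.0000 ⇒ V=0.0000 continue  boundary S*=73.5441
step 6: (k=6,j=0): S=46.8939, (K−S)⁺=73.4961, hold=71.8814 ⇒ V=73.4961 exercise | (k=6,j=1): S=63.3001, (K−S)⁺=57.0899, hold=55.4752 ⇒ V=57.0899 exercise | (k=6,j=2): S=85.4461, (K−S)⁺=34.9439, hold=33.8266 ⇒ V=34.9439 exercise | (k=6,j=3): S=115.3400, (K−S)⁺=5.0500, hold=13.2328 ⇒ V=13.2328 continue | (k=6,j=4): S=155.6926, (K−S)⁺=0.0000, hold=2.4192 ⇒ V=2.4192 continue | (k=6,j=5): S=210.1628, (K−S)⁺=0.0000, hold=0.0000 ⇒ V=0.0000 continue | (k=6,j=6): S=283.6898, (K−S)⁺=0.0000, hold=0.0000 ⇒ V=0.0000 continue  boundary S*=85.4461
step 5: (k=5,j=0): S=54.4829, (K−S)⁺=65.9071, hold=64.2924 ⇒ V=65.9071 exercise | (k=5,j=1): S=73.5441, (K−S)⁺=46.8459, hold=45.2312 ⇒ V=46.8459 exercise | (k=5,j=2): S=99.2741, (K−S)⁺=21.1159, hold=23.6000 ⇒ V=23.6000 continue | (k=5,j=3): S=134.0059, (K−S)⁺=0.0000, hold=7.6387 ⇒ V=7.6387 continue | (k=5,j=4): S=180.8889, (K−S)⁺=0.0000, hold=1.1749 ⇒ V=1.1749 continue | (k=5,j=5): S=244.1742, (K−S)⁺=0.0000, hold=0.0000 ⇒ V=0.0000 continue  boundary S*=73.5441
step 4: (k=4,j=0): S=63.3001, (K−S)⁺=57.0899, hold=55.4752 ⇒ V=57.0899 exercise | (k=4,j=1): S=85.4461, (K−S)⁺=34.9439, hold=34.5735 ⇒ V=34.9439 exercise | (k=4,j=2): S=115.3400, (K−S)⁺=5.0500, hold=15.2883 ⇒ V=15.2883 continue | (k=4,j=3): S=155.6926, (K−S)⁺=0.0000, hold=4.2985 ⇒ V=4.2985 continue | (k=4,j=4): S=210.1628, (K−S)⁺=0.0000, hold=0.5706 ⇒ V=0.5706 continue  boundary S*=85.4461
step 3: (k=3,j=0): S=73.5441, (K−S)⁺=46.8459, hold=45.2312 ⇒ V=46.8459 exercise | (k=3,j=1): S=99.2741, (K−S)⁺=21.1159, hold=24.6296 ⇒ V=24.6296 continue | (k=3,j=2): S=134.0059, (K−S)⁺=0.0000, hold=9.5784 ⇒ V=9.5784 continue | (k=3,j=3): S=180.8889, (K−S)⁺=0.0000, hold=2.3735 ⇒ V=2.3735 continue  boundary S*=73.5441
step 2: (k=2,j=0): S=85.4461, (K−S)⁺=34.9439, hold=35.0893 ⇒ V=35.0893 continue | (k=2,j=1): S=115.3400, (K−S)⁺=5.0500, hold=16.7600 ⇒ V=16.7600 continue | (k=2,j=2): S=155.6926, (K−S)⁺=0.0000, hold=5.8410 ⇒ V=5.8410 continue  boundary S*=-
step 1: (k=1,j=0): S=99.2741, (K−S)⁺=21.1159, hold=25.4374 ⇒ V=25.4374 continue | (k=1,j=1): S=134.0059, (K−S)⁺=0.0000, hold=11.0658 ⇒ V=11.0658 continue  boundary S*=-
step 0: (k=0,j=0): S=115.3400, (K−S)⁺=5.0500, hold=17.8974 ⇒ V=17.8974 continue  boundary S*=-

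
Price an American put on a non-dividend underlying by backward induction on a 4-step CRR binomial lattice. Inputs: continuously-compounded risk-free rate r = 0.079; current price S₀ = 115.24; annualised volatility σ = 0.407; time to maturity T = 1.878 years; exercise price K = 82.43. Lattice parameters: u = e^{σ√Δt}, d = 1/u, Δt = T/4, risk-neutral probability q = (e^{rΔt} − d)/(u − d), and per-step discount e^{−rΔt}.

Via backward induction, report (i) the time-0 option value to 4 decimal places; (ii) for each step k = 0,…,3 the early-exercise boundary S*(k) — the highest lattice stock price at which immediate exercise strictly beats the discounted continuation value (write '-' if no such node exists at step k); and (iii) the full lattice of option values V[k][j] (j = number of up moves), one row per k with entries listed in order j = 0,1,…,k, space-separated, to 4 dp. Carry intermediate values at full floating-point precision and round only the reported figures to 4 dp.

params: Δt=0.46950 u=1.32164 d=0.75663 q=0.49761 e^(-rΔt)=0.96359
t_4 payoffs: 44.6602 16.4558 0.0000 0.0000 0.0000
t_3: node(3,0) S=49.9183 payoff=32.5117 vs cont=29.5104 → 32.5117 [stop]  node(3,1) S=87.1944 payoff=0.0000 vs cont=7.9663 → 7.9663 [wait]  node(3,2) S=152.3063 payoff=0.0000 vs cont=0.0000 → 0.0000 [wait]  node(3,3) S=266.0401 payoff=0.0000 vs cont=0.0000 → 0.0000 [wait]  ⇒ S*(3)=49.9183
t_2: node(2,0) S=65.9742 payoff=16.4558 vs cont=19.5587 → 19.5587 [wait]  node(2,1) S=115.2400 payoff=0.0000 vs cont=3.8565 → 3.8565 [wait]  node(2,2) S=201.2948 payoff=0.0000 vs cont=0.0000 → 0.0000 [wait]  ⇒ S*(2)=-
t_1: node(1,0) S=87.1944 payoff=0.0000 vs cont=11.3175 → 11.3175 [wait]  node(1,1) S=152.3063 payoff=0.0000 vs cont=1.8669 → 1.8669 [wait]  ⇒ S*(1)=-
t_0: node(0,0) S=115.2400 payoff=0.0000 vs cont=6.3740 → 6.3740 [wait]  ⇒ S*(0)=-

price = 6.3740
boundary = - - - 49.9183
tree:
6.3740
11.3175 1.8669
19.5587 3.8565 0.0000
32.5117 7.9663 0.0000 0.0000
44.6602 16.4558 0.0000 0.0000 0.0000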